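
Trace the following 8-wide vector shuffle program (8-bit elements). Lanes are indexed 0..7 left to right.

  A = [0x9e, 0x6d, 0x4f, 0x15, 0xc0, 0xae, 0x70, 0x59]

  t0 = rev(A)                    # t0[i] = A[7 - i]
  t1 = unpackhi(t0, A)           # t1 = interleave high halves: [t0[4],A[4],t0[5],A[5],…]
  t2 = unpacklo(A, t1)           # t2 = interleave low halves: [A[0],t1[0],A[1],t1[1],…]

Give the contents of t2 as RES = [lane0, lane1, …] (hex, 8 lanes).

  t0: 59 70 ae c0 15 4f 6d 9e
  t1: 15 c0 4f ae 6d 70 9e 59
  t2: 9e 15 6d c0 4f 4f 15 ae

RES = [0x9e, 0x15, 0x6d, 0xc0, 0x4f, 0x4f, 0x15, 0xae]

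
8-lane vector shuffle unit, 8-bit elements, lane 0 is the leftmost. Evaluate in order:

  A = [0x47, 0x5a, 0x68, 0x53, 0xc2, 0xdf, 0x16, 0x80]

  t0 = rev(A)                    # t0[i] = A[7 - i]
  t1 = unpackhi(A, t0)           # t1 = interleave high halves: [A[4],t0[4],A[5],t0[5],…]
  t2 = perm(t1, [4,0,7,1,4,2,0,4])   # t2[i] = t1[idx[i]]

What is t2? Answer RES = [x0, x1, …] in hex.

t0 = [0x80, 0x16, 0xdf, 0xc2, 0x53, 0x68, 0x5a, 0x47]
t1 = [0xc2, 0x53, 0xdf, 0x68, 0x16, 0x5a, 0x80, 0x47]
t2 = [0x16, 0xc2, 0x47, 0x53, 0x16, 0xdf, 0xc2, 0x16]

RES = [ 0x16  0xc2  0x47  0x53  0x16  0xdf  0xc2  0x16 ]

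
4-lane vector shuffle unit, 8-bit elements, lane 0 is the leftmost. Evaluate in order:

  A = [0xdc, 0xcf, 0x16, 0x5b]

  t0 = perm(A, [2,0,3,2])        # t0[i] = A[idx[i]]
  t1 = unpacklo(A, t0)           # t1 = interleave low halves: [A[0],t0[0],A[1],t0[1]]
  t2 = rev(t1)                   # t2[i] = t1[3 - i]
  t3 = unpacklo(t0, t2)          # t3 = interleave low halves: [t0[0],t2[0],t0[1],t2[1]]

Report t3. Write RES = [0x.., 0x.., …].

→ t0 |16|dc|5b|16|
→ t1 |dc|16|cf|dc|
→ t2 |dc|cf|16|dc|
→ t3 |16|dc|dc|cf|

RES = [0x16, 0xdc, 0xdc, 0xcf]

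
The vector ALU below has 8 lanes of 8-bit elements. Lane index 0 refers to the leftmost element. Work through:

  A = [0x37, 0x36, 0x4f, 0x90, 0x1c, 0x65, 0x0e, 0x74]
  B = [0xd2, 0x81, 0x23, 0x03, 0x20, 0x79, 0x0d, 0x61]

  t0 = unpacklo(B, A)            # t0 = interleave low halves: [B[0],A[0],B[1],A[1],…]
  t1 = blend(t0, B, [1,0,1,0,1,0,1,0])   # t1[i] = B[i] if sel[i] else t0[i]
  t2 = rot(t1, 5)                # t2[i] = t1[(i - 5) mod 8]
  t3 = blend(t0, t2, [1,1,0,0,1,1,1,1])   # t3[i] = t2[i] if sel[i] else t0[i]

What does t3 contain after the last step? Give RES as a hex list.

RES = [ 0x36  0x20  0x81  0x36  0x90  0xd2  0x37  0x23 ]

→ t0 |d2|37|81|36|23|4f|03|90|
→ t1 |d2|37|23|36|20|4f|0d|90|
→ t2 |36|20|4f|0d|90|d2|37|23|
→ t3 |36|20|81|36|90|d2|37|23|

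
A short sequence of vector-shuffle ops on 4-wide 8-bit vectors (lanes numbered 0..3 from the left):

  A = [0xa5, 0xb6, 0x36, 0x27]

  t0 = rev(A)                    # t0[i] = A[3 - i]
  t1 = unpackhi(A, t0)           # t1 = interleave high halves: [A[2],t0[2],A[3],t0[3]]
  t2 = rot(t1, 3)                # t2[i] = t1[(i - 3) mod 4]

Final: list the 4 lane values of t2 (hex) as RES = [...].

RES = [ 0xb6  0x27  0xa5  0x36 ]

→ t0 |27|36|b6|a5|
→ t1 |36|b6|27|a5|
→ t2 |b6|27|a5|36|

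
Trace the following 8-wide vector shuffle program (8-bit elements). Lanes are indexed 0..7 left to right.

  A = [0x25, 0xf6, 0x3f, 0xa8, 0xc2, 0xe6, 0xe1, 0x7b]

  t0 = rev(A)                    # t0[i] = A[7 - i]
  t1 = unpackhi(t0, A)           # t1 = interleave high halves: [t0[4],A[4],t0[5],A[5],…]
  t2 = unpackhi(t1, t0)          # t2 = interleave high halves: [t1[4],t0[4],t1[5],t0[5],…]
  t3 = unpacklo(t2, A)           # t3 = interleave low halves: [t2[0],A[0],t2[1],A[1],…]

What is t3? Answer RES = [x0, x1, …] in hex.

→ t0 |7b|e1|e6|c2|a8|3f|f6|25|
→ t1 |a8|c2|3f|e6|f6|e1|25|7b|
→ t2 |f6|a8|e1|3f|25|f6|7b|25|
→ t3 |f6|25|a8|f6|e1|3f|3f|a8|

RES = [0xf6, 0x25, 0xa8, 0xf6, 0xe1, 0x3f, 0x3f, 0xa8]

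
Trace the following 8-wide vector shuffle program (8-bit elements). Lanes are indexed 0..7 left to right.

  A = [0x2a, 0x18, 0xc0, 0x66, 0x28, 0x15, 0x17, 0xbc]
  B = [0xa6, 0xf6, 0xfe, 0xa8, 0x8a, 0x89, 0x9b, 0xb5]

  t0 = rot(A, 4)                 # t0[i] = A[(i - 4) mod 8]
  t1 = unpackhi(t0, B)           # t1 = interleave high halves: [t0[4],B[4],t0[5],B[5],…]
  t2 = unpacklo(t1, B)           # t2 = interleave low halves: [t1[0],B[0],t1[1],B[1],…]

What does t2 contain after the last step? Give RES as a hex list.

t0 = [0x28, 0x15, 0x17, 0xbc, 0x2a, 0x18, 0xc0, 0x66]
t1 = [0x2a, 0x8a, 0x18, 0x89, 0xc0, 0x9b, 0x66, 0xb5]
t2 = [0x2a, 0xa6, 0x8a, 0xf6, 0x18, 0xfe, 0x89, 0xa8]

RES = [0x2a, 0xa6, 0x8a, 0xf6, 0x18, 0xfe, 0x89, 0xa8]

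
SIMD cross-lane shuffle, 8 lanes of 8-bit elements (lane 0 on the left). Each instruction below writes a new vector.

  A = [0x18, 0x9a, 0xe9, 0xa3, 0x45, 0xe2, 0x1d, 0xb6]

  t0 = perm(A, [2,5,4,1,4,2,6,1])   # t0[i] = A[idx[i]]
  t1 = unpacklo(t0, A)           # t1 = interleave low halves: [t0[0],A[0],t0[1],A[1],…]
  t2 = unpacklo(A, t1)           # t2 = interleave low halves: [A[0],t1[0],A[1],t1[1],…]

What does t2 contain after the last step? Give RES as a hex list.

t0 = [0xe9, 0xe2, 0x45, 0x9a, 0x45, 0xe9, 0x1d, 0x9a]
t1 = [0xe9, 0x18, 0xe2, 0x9a, 0x45, 0xe9, 0x9a, 0xa3]
t2 = [0x18, 0xe9, 0x9a, 0x18, 0xe9, 0xe2, 0xa3, 0x9a]

RES = [0x18, 0xe9, 0x9a, 0x18, 0xe9, 0xe2, 0xa3, 0x9a]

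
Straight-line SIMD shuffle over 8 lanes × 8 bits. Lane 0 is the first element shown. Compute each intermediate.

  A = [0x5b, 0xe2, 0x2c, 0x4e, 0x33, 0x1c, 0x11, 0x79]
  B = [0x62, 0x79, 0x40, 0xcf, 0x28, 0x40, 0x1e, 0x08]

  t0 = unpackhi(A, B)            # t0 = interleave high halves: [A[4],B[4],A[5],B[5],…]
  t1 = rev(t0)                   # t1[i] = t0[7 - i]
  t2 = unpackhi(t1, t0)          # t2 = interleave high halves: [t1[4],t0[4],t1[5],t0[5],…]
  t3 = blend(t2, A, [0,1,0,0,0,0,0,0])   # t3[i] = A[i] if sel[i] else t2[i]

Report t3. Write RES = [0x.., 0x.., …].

t0 = [0x33, 0x28, 0x1c, 0x40, 0x11, 0x1e, 0x79, 0x08]
t1 = [0x08, 0x79, 0x1e, 0x11, 0x40, 0x1c, 0x28, 0x33]
t2 = [0x40, 0x11, 0x1c, 0x1e, 0x28, 0x79, 0x33, 0x08]
t3 = [0x40, 0xe2, 0x1c, 0x1e, 0x28, 0x79, 0x33, 0x08]

RES = [ 0x40  0xe2  0x1c  0x1e  0x28  0x79  0x33  0x08 ]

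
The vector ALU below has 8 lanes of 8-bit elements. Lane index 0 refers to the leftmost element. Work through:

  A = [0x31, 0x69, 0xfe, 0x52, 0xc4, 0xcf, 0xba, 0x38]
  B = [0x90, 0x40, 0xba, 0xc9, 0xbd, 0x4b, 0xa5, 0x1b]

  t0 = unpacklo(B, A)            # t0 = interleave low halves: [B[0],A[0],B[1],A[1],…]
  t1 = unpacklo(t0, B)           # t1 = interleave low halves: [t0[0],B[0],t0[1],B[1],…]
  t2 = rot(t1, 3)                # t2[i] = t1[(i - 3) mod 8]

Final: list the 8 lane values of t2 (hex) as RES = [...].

t0 = [0x90, 0x31, 0x40, 0x69, 0xba, 0xfe, 0xc9, 0x52]
t1 = [0x90, 0x90, 0x31, 0x40, 0x40, 0xba, 0x69, 0xc9]
t2 = [0xba, 0x69, 0xc9, 0x90, 0x90, 0x31, 0x40, 0x40]

RES = [ 0xba  0x69  0xc9  0x90  0x90  0x31  0x40  0x40 ]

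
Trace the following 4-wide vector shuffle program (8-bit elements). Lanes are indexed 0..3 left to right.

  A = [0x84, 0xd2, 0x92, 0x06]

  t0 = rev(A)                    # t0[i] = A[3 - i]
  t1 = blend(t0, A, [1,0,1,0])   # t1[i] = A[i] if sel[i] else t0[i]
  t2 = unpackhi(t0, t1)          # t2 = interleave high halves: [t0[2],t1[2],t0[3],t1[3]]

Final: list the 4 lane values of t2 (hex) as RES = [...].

RES = [0xd2, 0x92, 0x84, 0x84]

  t0: 06 92 d2 84
  t1: 84 92 92 84
  t2: d2 92 84 84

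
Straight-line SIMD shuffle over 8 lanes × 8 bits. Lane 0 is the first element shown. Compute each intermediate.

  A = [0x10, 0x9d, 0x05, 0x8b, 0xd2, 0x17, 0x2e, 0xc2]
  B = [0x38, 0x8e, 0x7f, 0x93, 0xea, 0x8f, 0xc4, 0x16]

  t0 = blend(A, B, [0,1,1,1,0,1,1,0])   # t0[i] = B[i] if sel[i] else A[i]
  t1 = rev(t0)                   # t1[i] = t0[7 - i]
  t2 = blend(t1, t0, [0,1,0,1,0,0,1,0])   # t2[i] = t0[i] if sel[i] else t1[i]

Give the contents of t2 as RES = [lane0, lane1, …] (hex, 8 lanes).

→ t0 |10|8e|7f|93|d2|8f|c4|c2|
→ t1 |c2|c4|8f|d2|93|7f|8e|10|
→ t2 |c2|8e|8f|93|93|7f|c4|10|

RES = [ 0xc2  0x8e  0x8f  0x93  0x93  0x7f  0xc4  0x10 ]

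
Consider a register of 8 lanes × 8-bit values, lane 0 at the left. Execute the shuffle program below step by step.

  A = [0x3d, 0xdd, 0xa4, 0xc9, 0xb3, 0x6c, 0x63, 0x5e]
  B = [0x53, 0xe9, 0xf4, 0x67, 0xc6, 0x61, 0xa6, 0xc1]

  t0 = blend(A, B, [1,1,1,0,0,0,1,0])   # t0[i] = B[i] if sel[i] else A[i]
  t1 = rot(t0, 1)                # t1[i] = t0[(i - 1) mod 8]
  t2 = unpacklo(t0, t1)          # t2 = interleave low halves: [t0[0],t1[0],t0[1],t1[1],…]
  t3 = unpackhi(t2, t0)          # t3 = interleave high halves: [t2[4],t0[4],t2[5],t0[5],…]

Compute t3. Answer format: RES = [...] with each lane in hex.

RES = [ 0xf4  0xb3  0xe9  0x6c  0xc9  0xa6  0xf4  0x5e ]

t0 = [0x53, 0xe9, 0xf4, 0xc9, 0xb3, 0x6c, 0xa6, 0x5e]
t1 = [0x5e, 0x53, 0xe9, 0xf4, 0xc9, 0xb3, 0x6c, 0xa6]
t2 = [0x53, 0x5e, 0xe9, 0x53, 0xf4, 0xe9, 0xc9, 0xf4]
t3 = [0xf4, 0xb3, 0xe9, 0x6c, 0xc9, 0xa6, 0xf4, 0x5e]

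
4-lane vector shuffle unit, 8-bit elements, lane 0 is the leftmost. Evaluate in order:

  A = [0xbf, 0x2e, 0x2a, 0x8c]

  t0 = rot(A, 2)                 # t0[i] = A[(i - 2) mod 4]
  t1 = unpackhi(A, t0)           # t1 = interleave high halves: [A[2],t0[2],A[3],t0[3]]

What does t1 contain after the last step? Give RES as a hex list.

t0 = [0x2a, 0x8c, 0xbf, 0x2e]
t1 = [0x2a, 0xbf, 0x8c, 0x2e]

RES = [0x2a, 0xbf, 0x8c, 0x2e]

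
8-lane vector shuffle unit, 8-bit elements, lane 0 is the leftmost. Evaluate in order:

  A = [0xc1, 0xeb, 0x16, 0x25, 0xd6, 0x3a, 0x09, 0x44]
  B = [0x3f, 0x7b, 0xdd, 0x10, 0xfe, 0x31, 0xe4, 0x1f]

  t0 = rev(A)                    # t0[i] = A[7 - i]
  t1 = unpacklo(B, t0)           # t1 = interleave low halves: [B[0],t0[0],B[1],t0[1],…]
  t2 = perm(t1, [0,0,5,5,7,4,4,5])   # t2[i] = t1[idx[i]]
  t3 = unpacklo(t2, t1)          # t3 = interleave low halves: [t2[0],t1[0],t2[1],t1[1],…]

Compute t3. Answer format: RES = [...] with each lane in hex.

RES = [ 0x3f  0x3f  0x3f  0x44  0x3a  0x7b  0x3a  0x09 ]

  t0: 44 09 3a d6 25 16 eb c1
  t1: 3f 44 7b 09 dd 3a 10 d6
  t2: 3f 3f 3a 3a d6 dd dd 3a
  t3: 3f 3f 3f 44 3a 7b 3a 09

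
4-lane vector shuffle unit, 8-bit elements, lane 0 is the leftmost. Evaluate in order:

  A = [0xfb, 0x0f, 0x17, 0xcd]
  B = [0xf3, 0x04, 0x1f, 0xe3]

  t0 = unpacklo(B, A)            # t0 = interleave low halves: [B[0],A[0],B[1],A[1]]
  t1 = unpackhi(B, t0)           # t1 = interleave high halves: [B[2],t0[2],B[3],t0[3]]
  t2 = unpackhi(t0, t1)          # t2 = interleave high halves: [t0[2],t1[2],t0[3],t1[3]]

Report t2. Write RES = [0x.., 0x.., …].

RES = [ 0x04  0xe3  0x0f  0x0f ]

t0 = [0xf3, 0xfb, 0x04, 0x0f]
t1 = [0x1f, 0x04, 0xe3, 0x0f]
t2 = [0x04, 0xe3, 0x0f, 0x0f]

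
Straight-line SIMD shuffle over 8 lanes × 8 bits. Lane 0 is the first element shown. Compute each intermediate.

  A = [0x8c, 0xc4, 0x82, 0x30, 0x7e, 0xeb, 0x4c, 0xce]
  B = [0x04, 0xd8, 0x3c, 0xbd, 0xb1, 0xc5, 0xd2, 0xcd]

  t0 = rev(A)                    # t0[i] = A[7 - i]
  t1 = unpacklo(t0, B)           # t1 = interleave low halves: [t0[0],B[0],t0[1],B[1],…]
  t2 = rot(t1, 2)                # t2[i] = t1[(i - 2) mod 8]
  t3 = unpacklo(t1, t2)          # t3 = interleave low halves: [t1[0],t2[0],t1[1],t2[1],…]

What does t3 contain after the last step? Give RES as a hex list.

→ t0 |ce|4c|eb|7e|30|82|c4|8c|
→ t1 |ce|04|4c|d8|eb|3c|7e|bd|
→ t2 |7e|bd|ce|04|4c|d8|eb|3c|
→ t3 |ce|7e|04|bd|4c|ce|d8|04|

RES = [ 0xce  0x7e  0x04  0xbd  0x4c  0xce  0xd8  0x04 ]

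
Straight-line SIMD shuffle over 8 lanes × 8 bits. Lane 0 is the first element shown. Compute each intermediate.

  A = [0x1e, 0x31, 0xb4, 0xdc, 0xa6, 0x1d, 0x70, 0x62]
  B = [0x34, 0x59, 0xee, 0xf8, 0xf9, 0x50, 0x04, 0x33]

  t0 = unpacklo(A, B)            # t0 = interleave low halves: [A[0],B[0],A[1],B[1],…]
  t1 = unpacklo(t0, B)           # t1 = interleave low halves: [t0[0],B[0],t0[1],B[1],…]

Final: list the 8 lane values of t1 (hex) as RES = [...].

RES = [ 0x1e  0x34  0x34  0x59  0x31  0xee  0x59  0xf8 ]

→ t0 |1e|34|31|59|b4|ee|dc|f8|
→ t1 |1e|34|34|59|31|ee|59|f8|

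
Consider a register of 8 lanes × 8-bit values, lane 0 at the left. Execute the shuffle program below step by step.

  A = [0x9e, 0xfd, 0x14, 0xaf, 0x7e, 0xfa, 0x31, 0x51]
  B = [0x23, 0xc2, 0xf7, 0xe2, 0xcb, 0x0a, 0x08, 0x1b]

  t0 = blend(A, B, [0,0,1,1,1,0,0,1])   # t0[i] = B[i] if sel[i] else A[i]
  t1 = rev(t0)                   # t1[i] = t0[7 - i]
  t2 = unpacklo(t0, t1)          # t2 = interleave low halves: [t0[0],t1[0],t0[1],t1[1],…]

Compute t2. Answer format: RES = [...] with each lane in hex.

RES = [ 0x9e  0x1b  0xfd  0x31  0xf7  0xfa  0xe2  0xcb ]

→ t0 |9e|fd|f7|e2|cb|fa|31|1b|
→ t1 |1b|31|fa|cb|e2|f7|fd|9e|
→ t2 |9e|1b|fd|31|f7|fa|e2|cb|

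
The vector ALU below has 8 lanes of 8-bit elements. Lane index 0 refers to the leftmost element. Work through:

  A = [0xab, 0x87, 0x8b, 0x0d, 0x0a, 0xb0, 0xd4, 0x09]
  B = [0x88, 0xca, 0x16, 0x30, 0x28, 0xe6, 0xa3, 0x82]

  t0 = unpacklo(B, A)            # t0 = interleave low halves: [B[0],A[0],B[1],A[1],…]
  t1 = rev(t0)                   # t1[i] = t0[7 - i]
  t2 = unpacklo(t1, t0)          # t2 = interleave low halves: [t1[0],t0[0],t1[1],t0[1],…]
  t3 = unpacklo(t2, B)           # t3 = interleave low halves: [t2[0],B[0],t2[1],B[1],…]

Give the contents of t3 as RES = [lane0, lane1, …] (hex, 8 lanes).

RES = [0x0d, 0x88, 0x88, 0xca, 0x30, 0x16, 0xab, 0x30]

→ t0 |88|ab|ca|87|16|8b|30|0d|
→ t1 |0d|30|8b|16|87|ca|ab|88|
→ t2 |0d|88|30|ab|8b|ca|16|87|
→ t3 |0d|88|88|ca|30|16|ab|30|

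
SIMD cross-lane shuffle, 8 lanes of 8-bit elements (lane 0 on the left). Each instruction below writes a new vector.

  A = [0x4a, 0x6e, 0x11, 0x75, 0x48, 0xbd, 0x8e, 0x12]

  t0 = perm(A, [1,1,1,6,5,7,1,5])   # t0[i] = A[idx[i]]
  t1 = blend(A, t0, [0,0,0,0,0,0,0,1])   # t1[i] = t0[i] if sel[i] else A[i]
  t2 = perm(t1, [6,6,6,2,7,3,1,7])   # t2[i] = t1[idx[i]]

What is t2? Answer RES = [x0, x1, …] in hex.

  t0: 6e 6e 6e 8e bd 12 6e bd
  t1: 4a 6e 11 75 48 bd 8e bd
  t2: 8e 8e 8e 11 bd 75 6e bd

RES = [ 0x8e  0x8e  0x8e  0x11  0xbd  0x75  0x6e  0xbd ]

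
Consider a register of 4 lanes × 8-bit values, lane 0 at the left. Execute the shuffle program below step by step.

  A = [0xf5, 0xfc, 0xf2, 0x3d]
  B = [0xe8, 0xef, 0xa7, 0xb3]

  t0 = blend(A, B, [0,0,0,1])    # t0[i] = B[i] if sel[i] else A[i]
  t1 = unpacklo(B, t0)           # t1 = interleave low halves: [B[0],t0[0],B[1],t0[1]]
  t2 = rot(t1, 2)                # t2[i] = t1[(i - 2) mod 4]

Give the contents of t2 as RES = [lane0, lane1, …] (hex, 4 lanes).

  t0: f5 fc f2 b3
  t1: e8 f5 ef fc
  t2: ef fc e8 f5

RES = [ 0xef  0xfc  0xe8  0xf5 ]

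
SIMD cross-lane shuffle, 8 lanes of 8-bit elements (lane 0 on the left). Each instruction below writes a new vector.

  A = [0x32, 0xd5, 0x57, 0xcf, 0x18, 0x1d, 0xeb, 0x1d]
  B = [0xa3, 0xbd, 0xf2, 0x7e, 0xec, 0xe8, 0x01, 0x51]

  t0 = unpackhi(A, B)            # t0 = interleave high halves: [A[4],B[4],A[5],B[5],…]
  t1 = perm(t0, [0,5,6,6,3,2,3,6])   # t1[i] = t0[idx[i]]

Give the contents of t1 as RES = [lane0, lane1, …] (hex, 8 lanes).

→ t0 |18|ec|1d|e8|eb|01|1d|51|
→ t1 |18|01|1d|1d|e8|1d|e8|1d|

RES = [0x18, 0x01, 0x1d, 0x1d, 0xe8, 0x1d, 0xe8, 0x1d]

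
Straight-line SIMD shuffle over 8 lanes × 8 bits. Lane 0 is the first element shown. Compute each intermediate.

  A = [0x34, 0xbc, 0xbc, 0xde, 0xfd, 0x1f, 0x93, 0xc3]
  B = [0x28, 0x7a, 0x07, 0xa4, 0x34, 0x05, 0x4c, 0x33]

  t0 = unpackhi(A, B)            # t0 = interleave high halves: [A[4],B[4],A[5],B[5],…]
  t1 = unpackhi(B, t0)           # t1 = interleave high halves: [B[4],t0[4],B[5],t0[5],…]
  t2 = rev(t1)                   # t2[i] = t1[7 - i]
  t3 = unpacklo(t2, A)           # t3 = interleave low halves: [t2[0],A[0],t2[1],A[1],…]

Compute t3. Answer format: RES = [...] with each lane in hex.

RES = [0x33, 0x34, 0x33, 0xbc, 0xc3, 0xbc, 0x4c, 0xde]

t0 = [0xfd, 0x34, 0x1f, 0x05, 0x93, 0x4c, 0xc3, 0x33]
t1 = [0x34, 0x93, 0x05, 0x4c, 0x4c, 0xc3, 0x33, 0x33]
t2 = [0x33, 0x33, 0xc3, 0x4c, 0x4c, 0x05, 0x93, 0x34]
t3 = [0x33, 0x34, 0x33, 0xbc, 0xc3, 0xbc, 0x4c, 0xde]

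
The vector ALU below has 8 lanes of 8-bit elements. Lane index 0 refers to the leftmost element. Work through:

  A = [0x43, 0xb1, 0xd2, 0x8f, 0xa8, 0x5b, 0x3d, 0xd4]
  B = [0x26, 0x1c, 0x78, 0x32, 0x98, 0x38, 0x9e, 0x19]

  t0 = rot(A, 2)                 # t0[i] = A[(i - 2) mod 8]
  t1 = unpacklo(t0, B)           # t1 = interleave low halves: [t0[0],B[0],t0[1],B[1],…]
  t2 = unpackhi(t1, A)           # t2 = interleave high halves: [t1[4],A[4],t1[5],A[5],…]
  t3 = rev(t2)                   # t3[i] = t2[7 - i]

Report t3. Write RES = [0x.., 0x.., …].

RES = [0xd4, 0x32, 0x3d, 0xb1, 0x5b, 0x78, 0xa8, 0x43]

  t0: 3d d4 43 b1 d2 8f a8 5b
  t1: 3d 26 d4 1c 43 78 b1 32
  t2: 43 a8 78 5b b1 3d 32 d4
  t3: d4 32 3d b1 5b 78 a8 43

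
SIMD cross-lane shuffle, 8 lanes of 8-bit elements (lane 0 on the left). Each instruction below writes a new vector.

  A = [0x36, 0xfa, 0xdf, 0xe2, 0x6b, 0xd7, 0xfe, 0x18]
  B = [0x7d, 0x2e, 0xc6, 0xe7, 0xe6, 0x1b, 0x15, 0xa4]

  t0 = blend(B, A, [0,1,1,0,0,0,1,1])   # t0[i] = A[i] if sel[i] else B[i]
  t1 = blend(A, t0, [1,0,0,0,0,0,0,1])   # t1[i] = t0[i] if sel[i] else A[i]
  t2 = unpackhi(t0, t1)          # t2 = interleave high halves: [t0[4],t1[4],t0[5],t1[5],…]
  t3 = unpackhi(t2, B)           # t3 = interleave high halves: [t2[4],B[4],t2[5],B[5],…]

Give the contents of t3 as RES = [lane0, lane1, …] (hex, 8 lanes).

→ t0 |7d|fa|df|e7|e6|1b|fe|18|
→ t1 |7d|fa|df|e2|6b|d7|fe|18|
→ t2 |e6|6b|1b|d7|fe|fe|18|18|
→ t3 |fe|e6|fe|1b|18|15|18|a4|

RES = [ 0xfe  0xe6  0xfe  0x1b  0x18  0x15  0x18  0xa4 ]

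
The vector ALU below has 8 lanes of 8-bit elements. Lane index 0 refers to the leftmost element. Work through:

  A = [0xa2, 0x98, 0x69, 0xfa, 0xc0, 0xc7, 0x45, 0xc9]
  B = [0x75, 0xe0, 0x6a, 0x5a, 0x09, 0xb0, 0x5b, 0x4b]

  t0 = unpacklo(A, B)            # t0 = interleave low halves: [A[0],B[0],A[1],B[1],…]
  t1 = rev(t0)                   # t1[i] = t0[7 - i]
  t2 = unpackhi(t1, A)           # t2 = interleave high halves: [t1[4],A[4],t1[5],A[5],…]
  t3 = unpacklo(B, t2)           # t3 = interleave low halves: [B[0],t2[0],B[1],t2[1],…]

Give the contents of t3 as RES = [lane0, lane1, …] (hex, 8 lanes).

→ t0 |a2|75|98|e0|69|6a|fa|5a|
→ t1 |5a|fa|6a|69|e0|98|75|a2|
→ t2 |e0|c0|98|c7|75|45|a2|c9|
→ t3 |75|e0|e0|c0|6a|98|5a|c7|

RES = [ 0x75  0xe0  0xe0  0xc0  0x6a  0x98  0x5a  0xc7 ]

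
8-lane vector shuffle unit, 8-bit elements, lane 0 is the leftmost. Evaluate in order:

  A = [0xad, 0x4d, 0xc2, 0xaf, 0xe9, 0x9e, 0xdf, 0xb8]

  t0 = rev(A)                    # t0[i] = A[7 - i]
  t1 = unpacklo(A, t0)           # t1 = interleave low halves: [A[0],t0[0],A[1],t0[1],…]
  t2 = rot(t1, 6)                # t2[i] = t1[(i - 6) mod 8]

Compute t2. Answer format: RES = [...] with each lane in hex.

→ t0 |b8|df|9e|e9|af|c2|4d|ad|
→ t1 |ad|b8|4d|df|c2|9e|af|e9|
→ t2 |4d|df|c2|9e|af|e9|ad|b8|

RES = [0x4d, 0xdf, 0xc2, 0x9e, 0xaf, 0xe9, 0xad, 0xb8]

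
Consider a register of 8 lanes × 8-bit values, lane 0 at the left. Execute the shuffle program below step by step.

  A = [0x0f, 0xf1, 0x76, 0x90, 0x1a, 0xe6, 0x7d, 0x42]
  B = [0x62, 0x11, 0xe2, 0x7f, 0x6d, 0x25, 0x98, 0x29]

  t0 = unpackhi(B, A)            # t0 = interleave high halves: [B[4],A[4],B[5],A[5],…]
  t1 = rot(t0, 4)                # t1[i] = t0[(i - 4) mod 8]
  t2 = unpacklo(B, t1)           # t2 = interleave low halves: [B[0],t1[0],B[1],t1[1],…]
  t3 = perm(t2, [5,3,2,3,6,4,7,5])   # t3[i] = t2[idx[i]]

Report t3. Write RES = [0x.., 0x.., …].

RES = [ 0x29  0x7d  0x11  0x7d  0x7f  0xe2  0x42  0x29 ]

t0 = [0x6d, 0x1a, 0x25, 0xe6, 0x98, 0x7d, 0x29, 0x42]
t1 = [0x98, 0x7d, 0x29, 0x42, 0x6d, 0x1a, 0x25, 0xe6]
t2 = [0x62, 0x98, 0x11, 0x7d, 0xe2, 0x29, 0x7f, 0x42]
t3 = [0x29, 0x7d, 0x11, 0x7d, 0x7f, 0xe2, 0x42, 0x29]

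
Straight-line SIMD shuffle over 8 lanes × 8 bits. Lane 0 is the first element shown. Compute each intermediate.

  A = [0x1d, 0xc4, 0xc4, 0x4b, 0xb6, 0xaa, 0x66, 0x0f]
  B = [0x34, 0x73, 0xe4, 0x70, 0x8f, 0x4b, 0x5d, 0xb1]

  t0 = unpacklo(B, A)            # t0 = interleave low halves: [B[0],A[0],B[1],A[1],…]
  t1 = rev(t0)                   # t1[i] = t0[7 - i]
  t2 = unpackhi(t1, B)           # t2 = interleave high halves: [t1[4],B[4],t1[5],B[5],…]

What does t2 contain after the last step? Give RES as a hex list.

t0 = [0x34, 0x1d, 0x73, 0xc4, 0xe4, 0xc4, 0x70, 0x4b]
t1 = [0x4b, 0x70, 0xc4, 0xe4, 0xc4, 0x73, 0x1d, 0x34]
t2 = [0xc4, 0x8f, 0x73, 0x4b, 0x1d, 0x5d, 0x34, 0xb1]

RES = [0xc4, 0x8f, 0x73, 0x4b, 0x1d, 0x5d, 0x34, 0xb1]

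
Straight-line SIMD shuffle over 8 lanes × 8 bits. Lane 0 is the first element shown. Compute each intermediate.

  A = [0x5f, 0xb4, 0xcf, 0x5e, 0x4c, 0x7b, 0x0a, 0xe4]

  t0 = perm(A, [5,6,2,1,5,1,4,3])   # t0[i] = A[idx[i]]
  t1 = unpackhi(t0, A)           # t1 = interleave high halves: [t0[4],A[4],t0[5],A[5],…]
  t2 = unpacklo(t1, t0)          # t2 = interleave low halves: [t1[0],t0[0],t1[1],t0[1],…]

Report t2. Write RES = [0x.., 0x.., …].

RES = [ 0x7b  0x7b  0x4c  0x0a  0xb4  0xcf  0x7b  0xb4 ]

→ t0 |7b|0a|cf|b4|7b|b4|4c|5e|
→ t1 |7b|4c|b4|7b|4c|0a|5e|e4|
→ t2 |7b|7b|4c|0a|b4|cf|7b|b4|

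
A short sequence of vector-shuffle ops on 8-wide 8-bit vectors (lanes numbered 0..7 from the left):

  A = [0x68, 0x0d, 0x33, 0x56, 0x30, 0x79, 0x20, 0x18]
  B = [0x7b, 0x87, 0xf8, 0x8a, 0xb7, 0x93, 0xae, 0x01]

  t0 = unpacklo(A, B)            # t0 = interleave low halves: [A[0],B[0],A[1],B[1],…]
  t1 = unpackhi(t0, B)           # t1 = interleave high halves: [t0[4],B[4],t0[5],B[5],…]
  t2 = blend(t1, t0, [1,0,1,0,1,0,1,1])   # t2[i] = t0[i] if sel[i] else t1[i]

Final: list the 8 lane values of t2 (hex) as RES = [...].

RES = [ 0x68  0xb7  0x0d  0x93  0x33  0xae  0x56  0x8a ]

t0 = [0x68, 0x7b, 0x0d, 0x87, 0x33, 0xf8, 0x56, 0x8a]
t1 = [0x33, 0xb7, 0xf8, 0x93, 0x56, 0xae, 0x8a, 0x01]
t2 = [0x68, 0xb7, 0x0d, 0x93, 0x33, 0xae, 0x56, 0x8a]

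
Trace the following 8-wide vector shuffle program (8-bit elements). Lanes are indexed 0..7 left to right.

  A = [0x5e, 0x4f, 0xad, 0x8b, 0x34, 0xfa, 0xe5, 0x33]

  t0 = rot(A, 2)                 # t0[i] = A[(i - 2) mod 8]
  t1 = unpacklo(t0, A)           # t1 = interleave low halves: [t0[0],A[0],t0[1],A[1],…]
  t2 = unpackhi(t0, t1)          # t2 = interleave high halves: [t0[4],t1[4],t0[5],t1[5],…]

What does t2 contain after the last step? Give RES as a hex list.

  t0: e5 33 5e 4f ad 8b 34 fa
  t1: e5 5e 33 4f 5e ad 4f 8b
  t2: ad 5e 8b ad 34 4f fa 8b

RES = [ 0xad  0x5e  0x8b  0xad  0x34  0x4f  0xfa  0x8b ]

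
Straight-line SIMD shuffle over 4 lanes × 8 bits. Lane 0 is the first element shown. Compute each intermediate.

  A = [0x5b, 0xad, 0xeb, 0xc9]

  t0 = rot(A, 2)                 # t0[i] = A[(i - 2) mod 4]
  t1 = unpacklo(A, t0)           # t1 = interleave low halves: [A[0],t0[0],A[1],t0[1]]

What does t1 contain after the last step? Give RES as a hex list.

RES = [0x5b, 0xeb, 0xad, 0xc9]

→ t0 |eb|c9|5b|ad|
→ t1 |5b|eb|ad|c9|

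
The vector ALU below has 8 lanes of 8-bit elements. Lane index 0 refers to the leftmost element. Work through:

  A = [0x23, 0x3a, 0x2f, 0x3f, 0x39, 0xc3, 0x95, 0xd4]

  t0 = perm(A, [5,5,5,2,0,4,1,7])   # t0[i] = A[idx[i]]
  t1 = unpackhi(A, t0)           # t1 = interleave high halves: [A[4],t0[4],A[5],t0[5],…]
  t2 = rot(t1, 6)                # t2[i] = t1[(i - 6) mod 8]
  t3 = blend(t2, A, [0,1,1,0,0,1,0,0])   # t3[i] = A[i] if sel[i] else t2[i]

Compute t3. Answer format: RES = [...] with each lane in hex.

→ t0 |c3|c3|c3|2f|23|39|3a|d4|
→ t1 |39|23|c3|39|95|3a|d4|d4|
→ t2 |c3|39|95|3a|d4|d4|39|23|
→ t3 |c3|3a|2f|3a|d4|c3|39|23|

RES = [0xc3, 0x3a, 0x2f, 0x3a, 0xd4, 0xc3, 0x39, 0x23]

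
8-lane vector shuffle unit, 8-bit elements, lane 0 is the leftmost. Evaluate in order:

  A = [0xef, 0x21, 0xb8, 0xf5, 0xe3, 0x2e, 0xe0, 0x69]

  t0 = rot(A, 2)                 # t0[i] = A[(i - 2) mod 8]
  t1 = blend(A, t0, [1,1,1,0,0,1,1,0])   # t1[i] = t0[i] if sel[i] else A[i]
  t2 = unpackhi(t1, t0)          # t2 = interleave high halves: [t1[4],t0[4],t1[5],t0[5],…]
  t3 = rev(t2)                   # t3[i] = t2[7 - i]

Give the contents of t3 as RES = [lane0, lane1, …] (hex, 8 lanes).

RES = [ 0x2e  0x69  0xe3  0xe3  0xf5  0xf5  0xb8  0xe3 ]

→ t0 |e0|69|ef|21|b8|f5|e3|2e|
→ t1 |e0|69|ef|f5|e3|f5|e3|69|
→ t2 |e3|b8|f5|f5|e3|e3|69|2e|
→ t3 |2e|69|e3|e3|f5|f5|b8|e3|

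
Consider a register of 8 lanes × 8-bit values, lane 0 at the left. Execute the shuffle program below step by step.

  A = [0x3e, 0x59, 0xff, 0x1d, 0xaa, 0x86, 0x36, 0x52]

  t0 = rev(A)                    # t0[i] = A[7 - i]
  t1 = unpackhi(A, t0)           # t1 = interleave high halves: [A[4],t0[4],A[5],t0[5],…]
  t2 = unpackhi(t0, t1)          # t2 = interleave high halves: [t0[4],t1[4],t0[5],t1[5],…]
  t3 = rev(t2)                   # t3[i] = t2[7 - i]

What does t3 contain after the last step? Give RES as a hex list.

t0 = [0x52, 0x36, 0x86, 0xaa, 0x1d, 0xff, 0x59, 0x3e]
t1 = [0xaa, 0x1d, 0x86, 0xff, 0x36, 0x59, 0x52, 0x3e]
t2 = [0x1d, 0x36, 0xff, 0x59, 0x59, 0x52, 0x3e, 0x3e]
t3 = [0x3e, 0x3e, 0x52, 0x59, 0x59, 0xff, 0x36, 0x1d]

RES = [ 0x3e  0x3e  0x52  0x59  0x59  0xff  0x36  0x1d ]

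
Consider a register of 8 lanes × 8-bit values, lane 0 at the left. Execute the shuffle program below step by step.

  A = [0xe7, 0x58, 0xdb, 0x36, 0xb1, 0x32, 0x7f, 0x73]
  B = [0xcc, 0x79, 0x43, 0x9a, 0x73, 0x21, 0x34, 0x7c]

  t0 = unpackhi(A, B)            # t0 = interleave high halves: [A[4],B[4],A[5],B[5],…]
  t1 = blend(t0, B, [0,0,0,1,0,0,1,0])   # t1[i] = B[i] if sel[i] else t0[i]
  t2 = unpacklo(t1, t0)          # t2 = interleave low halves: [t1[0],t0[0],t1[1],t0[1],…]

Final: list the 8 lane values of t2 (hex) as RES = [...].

  t0: b1 73 32 21 7f 34 73 7c
  t1: b1 73 32 9a 7f 34 34 7c
  t2: b1 b1 73 73 32 32 9a 21

RES = [ 0xb1  0xb1  0x73  0x73  0x32  0x32  0x9a  0x21 ]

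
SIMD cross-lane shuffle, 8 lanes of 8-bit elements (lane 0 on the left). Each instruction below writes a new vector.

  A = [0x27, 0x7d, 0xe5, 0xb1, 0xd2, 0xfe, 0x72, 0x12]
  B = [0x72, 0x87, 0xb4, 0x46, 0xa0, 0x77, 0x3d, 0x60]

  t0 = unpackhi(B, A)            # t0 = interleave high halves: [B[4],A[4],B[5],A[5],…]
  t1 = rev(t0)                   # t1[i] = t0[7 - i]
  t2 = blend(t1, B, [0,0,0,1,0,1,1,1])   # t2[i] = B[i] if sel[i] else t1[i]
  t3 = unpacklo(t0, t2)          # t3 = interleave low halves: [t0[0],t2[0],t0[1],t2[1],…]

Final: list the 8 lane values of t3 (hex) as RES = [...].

RES = [0xa0, 0x12, 0xd2, 0x60, 0x77, 0x72, 0xfe, 0x46]

  t0: a0 d2 77 fe 3d 72 60 12
  t1: 12 60 72 3d fe 77 d2 a0
  t2: 12 60 72 46 fe 77 3d 60
  t3: a0 12 d2 60 77 72 fe 46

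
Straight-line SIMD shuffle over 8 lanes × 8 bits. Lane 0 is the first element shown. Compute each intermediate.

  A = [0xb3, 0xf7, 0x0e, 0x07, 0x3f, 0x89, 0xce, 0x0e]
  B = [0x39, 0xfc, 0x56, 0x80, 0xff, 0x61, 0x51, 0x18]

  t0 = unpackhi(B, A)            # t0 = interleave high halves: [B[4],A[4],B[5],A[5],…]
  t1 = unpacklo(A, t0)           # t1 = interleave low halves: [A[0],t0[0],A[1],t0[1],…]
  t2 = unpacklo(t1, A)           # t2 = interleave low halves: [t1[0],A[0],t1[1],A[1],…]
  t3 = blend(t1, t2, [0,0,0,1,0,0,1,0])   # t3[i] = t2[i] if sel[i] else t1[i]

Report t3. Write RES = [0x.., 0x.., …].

RES = [ 0xb3  0xff  0xf7  0xf7  0x0e  0x61  0x3f  0x89 ]

t0 = [0xff, 0x3f, 0x61, 0x89, 0x51, 0xce, 0x18, 0x0e]
t1 = [0xb3, 0xff, 0xf7, 0x3f, 0x0e, 0x61, 0x07, 0x89]
t2 = [0xb3, 0xb3, 0xff, 0xf7, 0xf7, 0x0e, 0x3f, 0x07]
t3 = [0xb3, 0xff, 0xf7, 0xf7, 0x0e, 0x61, 0x3f, 0x89]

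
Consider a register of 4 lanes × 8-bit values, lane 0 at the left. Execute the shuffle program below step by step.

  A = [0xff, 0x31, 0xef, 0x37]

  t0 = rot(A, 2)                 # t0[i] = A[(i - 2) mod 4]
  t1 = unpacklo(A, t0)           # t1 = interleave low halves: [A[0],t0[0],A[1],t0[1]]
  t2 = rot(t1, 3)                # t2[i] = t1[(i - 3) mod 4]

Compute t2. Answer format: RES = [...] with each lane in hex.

RES = [0xef, 0x31, 0x37, 0xff]

  t0: ef 37 ff 31
  t1: ff ef 31 37
  t2: ef 31 37 ff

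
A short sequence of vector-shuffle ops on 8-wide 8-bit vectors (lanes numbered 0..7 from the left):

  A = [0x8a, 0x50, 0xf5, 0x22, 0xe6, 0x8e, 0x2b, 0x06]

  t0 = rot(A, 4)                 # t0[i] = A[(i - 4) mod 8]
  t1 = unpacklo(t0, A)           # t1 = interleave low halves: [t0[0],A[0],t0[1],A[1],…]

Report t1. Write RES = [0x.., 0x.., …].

RES = [0xe6, 0x8a, 0x8e, 0x50, 0x2b, 0xf5, 0x06, 0x22]

  t0: e6 8e 2b 06 8a 50 f5 22
  t1: e6 8a 8e 50 2b f5 06 22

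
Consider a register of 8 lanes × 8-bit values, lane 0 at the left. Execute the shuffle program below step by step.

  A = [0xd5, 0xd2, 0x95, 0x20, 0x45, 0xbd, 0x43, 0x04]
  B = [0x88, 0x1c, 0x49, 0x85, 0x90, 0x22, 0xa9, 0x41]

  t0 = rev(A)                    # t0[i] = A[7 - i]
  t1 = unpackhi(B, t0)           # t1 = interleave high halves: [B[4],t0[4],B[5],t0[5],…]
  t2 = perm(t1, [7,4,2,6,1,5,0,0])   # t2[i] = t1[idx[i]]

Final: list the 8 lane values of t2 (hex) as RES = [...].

RES = [0xd5, 0xa9, 0x22, 0x41, 0x20, 0xd2, 0x90, 0x90]

→ t0 |04|43|bd|45|20|95|d2|d5|
→ t1 |90|20|22|95|a9|d2|41|d5|
→ t2 |d5|a9|22|41|20|d2|90|90|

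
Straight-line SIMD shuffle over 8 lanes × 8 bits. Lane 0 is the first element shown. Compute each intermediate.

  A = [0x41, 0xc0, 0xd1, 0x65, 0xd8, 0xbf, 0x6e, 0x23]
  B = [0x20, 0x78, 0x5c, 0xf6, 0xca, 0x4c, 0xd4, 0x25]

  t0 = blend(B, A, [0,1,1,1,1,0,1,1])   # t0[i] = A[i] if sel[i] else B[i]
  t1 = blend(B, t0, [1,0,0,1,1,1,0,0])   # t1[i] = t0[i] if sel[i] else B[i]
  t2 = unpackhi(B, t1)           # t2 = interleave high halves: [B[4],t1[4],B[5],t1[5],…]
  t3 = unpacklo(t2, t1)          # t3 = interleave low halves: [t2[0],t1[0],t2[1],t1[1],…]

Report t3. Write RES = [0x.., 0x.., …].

t0 = [0x20, 0xc0, 0xd1, 0x65, 0xd8, 0x4c, 0x6e, 0x23]
t1 = [0x20, 0x78, 0x5c, 0x65, 0xd8, 0x4c, 0xd4, 0x25]
t2 = [0xca, 0xd8, 0x4c, 0x4c, 0xd4, 0xd4, 0x25, 0x25]
t3 = [0xca, 0x20, 0xd8, 0x78, 0x4c, 0x5c, 0x4c, 0x65]

RES = [ 0xca  0x20  0xd8  0x78  0x4c  0x5c  0x4c  0x65 ]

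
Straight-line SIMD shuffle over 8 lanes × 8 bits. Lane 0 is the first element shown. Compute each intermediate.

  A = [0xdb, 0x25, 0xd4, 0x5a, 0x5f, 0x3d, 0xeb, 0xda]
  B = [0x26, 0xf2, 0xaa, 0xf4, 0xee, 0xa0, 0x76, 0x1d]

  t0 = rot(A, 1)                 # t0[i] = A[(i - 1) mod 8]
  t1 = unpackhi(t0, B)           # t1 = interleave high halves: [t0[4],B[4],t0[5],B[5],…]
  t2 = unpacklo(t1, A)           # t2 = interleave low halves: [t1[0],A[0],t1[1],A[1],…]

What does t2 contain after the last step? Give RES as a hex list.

RES = [0x5a, 0xdb, 0xee, 0x25, 0x5f, 0xd4, 0xa0, 0x5a]

→ t0 |da|db|25|d4|5a|5f|3d|eb|
→ t1 |5a|ee|5f|a0|3d|76|eb|1d|
→ t2 |5a|db|ee|25|5f|d4|a0|5a|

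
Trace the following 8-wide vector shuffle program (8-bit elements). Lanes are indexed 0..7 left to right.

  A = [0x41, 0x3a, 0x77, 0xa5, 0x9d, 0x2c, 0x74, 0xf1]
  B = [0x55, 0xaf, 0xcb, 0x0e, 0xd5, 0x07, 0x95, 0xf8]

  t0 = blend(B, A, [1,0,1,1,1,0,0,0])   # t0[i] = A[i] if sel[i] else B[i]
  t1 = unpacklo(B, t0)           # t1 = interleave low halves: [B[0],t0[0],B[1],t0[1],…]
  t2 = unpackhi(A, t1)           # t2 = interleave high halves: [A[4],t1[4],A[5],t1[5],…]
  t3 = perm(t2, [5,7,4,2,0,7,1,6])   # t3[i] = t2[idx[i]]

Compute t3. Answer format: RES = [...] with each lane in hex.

  t0: 41 af 77 a5 9d 07 95 f8
  t1: 55 41 af af cb 77 0e a5
  t2: 9d cb 2c 77 74 0e f1 a5
  t3: 0e a5 74 2c 9d a5 cb f1

RES = [ 0x0e  0xa5  0x74  0x2c  0x9d  0xa5  0xcb  0xf1 ]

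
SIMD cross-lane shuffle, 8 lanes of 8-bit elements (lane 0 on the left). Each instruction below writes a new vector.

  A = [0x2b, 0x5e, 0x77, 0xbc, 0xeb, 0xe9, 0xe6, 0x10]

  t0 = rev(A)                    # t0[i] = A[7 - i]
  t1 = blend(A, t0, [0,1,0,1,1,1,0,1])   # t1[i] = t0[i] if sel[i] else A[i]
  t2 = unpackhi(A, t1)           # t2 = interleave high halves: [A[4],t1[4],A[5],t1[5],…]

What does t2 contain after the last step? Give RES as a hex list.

RES = [0xeb, 0xbc, 0xe9, 0x77, 0xe6, 0xe6, 0x10, 0x2b]

  t0: 10 e6 e9 eb bc 77 5e 2b
  t1: 2b e6 77 eb bc 77 e6 2b
  t2: eb bc e9 77 e6 e6 10 2b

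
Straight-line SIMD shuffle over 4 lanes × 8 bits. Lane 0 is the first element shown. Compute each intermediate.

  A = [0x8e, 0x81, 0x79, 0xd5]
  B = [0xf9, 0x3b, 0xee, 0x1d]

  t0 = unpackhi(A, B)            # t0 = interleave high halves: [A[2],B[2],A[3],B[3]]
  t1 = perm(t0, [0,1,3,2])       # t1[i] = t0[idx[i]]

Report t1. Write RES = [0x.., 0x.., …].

t0 = [0x79, 0xee, 0xd5, 0x1d]
t1 = [0x79, 0xee, 0x1d, 0xd5]

RES = [0x79, 0xee, 0x1d, 0xd5]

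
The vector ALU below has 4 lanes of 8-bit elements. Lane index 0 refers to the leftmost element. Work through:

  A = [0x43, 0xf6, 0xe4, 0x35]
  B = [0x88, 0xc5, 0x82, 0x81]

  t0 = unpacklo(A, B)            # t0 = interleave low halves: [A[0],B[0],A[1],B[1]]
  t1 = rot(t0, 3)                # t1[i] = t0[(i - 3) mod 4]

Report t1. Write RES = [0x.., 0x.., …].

RES = [ 0x88  0xf6  0xc5  0x43 ]

t0 = [0x43, 0x88, 0xf6, 0xc5]
t1 = [0x88, 0xf6, 0xc5, 0x43]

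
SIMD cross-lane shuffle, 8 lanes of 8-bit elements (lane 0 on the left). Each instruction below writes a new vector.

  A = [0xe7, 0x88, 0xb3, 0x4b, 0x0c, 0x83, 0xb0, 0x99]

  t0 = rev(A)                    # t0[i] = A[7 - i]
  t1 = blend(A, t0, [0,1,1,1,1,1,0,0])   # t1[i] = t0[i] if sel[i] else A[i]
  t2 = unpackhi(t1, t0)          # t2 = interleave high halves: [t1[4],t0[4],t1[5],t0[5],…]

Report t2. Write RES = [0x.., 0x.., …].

→ t0 |99|b0|83|0c|4b|b3|88|e7|
→ t1 |e7|b0|83|0c|4b|b3|b0|99|
→ t2 |4b|4b|b3|b3|b0|88|99|e7|

RES = [0x4b, 0x4b, 0xb3, 0xb3, 0xb0, 0x88, 0x99, 0xe7]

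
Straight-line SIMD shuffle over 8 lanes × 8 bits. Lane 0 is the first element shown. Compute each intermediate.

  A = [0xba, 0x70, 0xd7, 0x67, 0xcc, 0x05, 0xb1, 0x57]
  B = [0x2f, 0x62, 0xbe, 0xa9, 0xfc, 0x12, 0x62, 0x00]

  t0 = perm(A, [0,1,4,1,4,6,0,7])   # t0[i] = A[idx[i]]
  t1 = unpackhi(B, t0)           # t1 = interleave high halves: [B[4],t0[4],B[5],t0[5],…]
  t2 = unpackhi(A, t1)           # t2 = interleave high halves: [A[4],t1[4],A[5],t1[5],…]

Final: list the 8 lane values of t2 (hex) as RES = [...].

→ t0 |ba|70|cc|70|cc|b1|ba|57|
→ t1 |fc|cc|12|b1|62|ba|00|57|
→ t2 |cc|62|05|ba|b1|00|57|57|

RES = [0xcc, 0x62, 0x05, 0xba, 0xb1, 0x00, 0x57, 0x57]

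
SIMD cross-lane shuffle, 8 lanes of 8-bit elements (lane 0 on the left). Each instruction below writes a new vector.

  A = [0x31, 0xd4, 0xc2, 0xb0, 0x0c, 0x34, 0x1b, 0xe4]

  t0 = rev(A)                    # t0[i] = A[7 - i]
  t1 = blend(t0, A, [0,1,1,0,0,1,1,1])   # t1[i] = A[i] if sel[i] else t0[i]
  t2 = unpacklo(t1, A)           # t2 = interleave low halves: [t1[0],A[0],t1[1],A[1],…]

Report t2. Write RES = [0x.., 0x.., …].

RES = [ 0xe4  0x31  0xd4  0xd4  0xc2  0xc2  0x0c  0xb0 ]

→ t0 |e4|1b|34|0c|b0|c2|d4|31|
→ t1 |e4|d4|c2|0c|b0|34|1b|e4|
→ t2 |e4|31|d4|d4|c2|c2|0c|b0|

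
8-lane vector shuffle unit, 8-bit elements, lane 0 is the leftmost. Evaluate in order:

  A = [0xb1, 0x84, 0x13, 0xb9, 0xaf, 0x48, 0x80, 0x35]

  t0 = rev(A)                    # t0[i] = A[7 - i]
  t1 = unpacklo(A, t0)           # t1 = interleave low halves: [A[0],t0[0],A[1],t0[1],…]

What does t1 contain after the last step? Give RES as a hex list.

RES = [0xb1, 0x35, 0x84, 0x80, 0x13, 0x48, 0xb9, 0xaf]

t0 = [0x35, 0x80, 0x48, 0xaf, 0xb9, 0x13, 0x84, 0xb1]
t1 = [0xb1, 0x35, 0x84, 0x80, 0x13, 0x48, 0xb9, 0xaf]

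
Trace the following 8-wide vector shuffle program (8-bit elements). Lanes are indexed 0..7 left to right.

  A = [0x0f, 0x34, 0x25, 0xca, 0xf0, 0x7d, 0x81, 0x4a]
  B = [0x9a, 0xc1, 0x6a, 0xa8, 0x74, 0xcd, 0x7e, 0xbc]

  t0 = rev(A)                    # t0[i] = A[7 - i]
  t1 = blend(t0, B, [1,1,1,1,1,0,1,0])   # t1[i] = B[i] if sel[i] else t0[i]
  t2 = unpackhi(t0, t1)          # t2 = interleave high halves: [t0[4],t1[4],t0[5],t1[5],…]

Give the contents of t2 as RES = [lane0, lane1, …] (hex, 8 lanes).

→ t0 |4a|81|7d|f0|ca|25|34|0f|
→ t1 |9a|c1|6a|a8|74|25|7e|0f|
→ t2 |ca|74|25|25|34|7e|0f|0f|

RES = [0xca, 0x74, 0x25, 0x25, 0x34, 0x7e, 0x0f, 0x0f]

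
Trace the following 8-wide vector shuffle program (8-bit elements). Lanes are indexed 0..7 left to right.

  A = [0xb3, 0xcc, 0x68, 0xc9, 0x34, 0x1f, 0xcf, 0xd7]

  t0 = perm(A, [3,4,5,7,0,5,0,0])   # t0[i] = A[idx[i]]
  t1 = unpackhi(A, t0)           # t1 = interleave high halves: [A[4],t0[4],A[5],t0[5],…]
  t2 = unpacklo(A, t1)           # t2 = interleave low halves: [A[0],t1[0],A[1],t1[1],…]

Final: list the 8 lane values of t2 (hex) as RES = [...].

RES = [0xb3, 0x34, 0xcc, 0xb3, 0x68, 0x1f, 0xc9, 0x1f]

  t0: c9 34 1f d7 b3 1f b3 b3
  t1: 34 b3 1f 1f cf b3 d7 b3
  t2: b3 34 cc b3 68 1f c9 1f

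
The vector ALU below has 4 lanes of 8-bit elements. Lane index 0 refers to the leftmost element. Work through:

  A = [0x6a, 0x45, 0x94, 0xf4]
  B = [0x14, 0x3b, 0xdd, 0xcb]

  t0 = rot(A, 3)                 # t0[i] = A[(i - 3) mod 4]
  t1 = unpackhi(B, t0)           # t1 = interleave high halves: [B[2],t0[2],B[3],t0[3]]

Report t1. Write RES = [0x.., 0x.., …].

RES = [0xdd, 0xf4, 0xcb, 0x6a]

  t0: 45 94 f4 6a
  t1: dd f4 cb 6a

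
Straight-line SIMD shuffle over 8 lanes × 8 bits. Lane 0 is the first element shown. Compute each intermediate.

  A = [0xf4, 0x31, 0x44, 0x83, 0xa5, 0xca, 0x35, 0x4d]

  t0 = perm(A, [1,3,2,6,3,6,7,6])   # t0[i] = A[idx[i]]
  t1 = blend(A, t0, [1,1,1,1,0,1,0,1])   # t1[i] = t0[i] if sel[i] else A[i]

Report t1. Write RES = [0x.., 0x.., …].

→ t0 |31|83|44|35|83|35|4d|35|
→ t1 |31|83|44|35|a5|35|35|35|

RES = [0x31, 0x83, 0x44, 0x35, 0xa5, 0x35, 0x35, 0x35]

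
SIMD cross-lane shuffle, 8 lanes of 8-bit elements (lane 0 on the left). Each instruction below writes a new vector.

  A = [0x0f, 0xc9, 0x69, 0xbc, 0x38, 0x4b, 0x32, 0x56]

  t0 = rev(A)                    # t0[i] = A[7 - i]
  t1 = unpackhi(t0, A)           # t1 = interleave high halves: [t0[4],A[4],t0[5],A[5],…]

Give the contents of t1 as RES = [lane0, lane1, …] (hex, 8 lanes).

t0 = [0x56, 0x32, 0x4b, 0x38, 0xbc, 0x69, 0xc9, 0x0f]
t1 = [0xbc, 0x38, 0x69, 0x4b, 0xc9, 0x32, 0x0f, 0x56]

RES = [0xbc, 0x38, 0x69, 0x4b, 0xc9, 0x32, 0x0f, 0x56]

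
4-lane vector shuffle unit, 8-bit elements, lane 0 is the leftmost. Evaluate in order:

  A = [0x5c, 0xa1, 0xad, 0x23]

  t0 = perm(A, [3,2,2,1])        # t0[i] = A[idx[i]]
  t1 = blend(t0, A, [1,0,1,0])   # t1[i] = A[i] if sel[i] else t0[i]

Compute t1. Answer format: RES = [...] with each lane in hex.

  t0: 23 ad ad a1
  t1: 5c ad ad a1

RES = [0x5c, 0xad, 0xad, 0xa1]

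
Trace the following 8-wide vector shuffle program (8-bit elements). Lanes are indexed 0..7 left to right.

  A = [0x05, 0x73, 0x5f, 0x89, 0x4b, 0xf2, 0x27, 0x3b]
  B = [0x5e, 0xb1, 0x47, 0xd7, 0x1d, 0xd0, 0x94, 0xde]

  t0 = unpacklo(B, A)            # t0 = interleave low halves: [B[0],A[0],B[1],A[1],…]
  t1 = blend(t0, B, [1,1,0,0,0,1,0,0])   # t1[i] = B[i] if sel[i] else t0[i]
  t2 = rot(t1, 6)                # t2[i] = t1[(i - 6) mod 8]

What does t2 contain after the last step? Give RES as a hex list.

  t0: 5e 05 b1 73 47 5f d7 89
  t1: 5e b1 b1 73 47 d0 d7 89
  t2: b1 73 47 d0 d7 89 5e b1

RES = [0xb1, 0x73, 0x47, 0xd0, 0xd7, 0x89, 0x5e, 0xb1]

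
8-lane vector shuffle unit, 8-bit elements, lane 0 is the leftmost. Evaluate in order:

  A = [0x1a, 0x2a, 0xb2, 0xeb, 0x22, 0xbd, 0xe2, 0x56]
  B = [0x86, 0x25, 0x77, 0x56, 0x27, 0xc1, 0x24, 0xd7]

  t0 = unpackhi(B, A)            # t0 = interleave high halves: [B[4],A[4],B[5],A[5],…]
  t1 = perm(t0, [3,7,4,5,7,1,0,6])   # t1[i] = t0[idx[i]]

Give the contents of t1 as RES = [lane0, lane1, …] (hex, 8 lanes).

→ t0 |27|22|c1|bd|24|e2|d7|56|
→ t1 |bd|56|24|e2|56|22|27|d7|

RES = [0xbd, 0x56, 0x24, 0xe2, 0x56, 0x22, 0x27, 0xd7]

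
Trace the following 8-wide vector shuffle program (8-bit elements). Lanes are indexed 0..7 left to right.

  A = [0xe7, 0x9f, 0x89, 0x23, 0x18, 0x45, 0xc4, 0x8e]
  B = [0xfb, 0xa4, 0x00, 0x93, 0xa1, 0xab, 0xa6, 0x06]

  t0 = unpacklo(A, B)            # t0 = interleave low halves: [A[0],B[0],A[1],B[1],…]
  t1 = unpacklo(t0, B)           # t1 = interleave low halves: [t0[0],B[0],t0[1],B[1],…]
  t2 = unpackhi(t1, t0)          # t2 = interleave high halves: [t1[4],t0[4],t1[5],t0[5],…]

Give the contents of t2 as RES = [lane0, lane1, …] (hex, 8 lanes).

→ t0 |e7|fb|9f|a4|89|00|23|93|
→ t1 |e7|fb|fb|a4|9f|00|a4|93|
→ t2 |9f|89|00|00|a4|23|93|93|

RES = [ 0x9f  0x89  0x00  0x00  0xa4  0x23  0x93  0x93 ]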